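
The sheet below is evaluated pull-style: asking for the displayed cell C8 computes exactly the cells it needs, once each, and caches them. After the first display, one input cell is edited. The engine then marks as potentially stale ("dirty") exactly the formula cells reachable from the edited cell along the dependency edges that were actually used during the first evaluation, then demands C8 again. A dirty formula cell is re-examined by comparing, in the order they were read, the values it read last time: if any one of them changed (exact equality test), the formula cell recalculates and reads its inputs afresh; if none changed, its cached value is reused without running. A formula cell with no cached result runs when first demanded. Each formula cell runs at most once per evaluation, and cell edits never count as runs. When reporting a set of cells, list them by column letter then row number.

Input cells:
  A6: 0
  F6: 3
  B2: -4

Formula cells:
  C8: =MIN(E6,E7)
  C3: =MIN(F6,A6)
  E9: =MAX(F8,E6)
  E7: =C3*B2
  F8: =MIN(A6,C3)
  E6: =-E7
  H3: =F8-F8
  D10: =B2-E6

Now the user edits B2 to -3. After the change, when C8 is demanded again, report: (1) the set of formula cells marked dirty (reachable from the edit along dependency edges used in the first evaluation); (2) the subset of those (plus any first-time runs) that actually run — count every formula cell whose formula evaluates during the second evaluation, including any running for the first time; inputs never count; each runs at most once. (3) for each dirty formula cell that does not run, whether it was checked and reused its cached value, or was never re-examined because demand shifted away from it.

First demand of the output computes:
  C3 = MIN(3, 0) = 0
  E7 = 0 * -4 = 0
  E6 = -(0) = 0
  C8 = MIN(0, 0) = 0

After the edit, cleaning proceeds:
  E7: a read changed (B2 -4->-3) — executes, giving 0 — identical to its old value.
  E6: dirty, but its reads are unchanged (E7 unchanged); cached 0 stands.
  C8: dirty, but its reads are unchanged (E6 unchanged, E7 unchanged); cached 0 stands.

Note the absorption at E7: it re-runs yet its value is the same, leaving the output's value untouched.

The edit dirties: C8, E6, E7.
1 formula cells run: E7.
Cache hits after checking: C8, E6.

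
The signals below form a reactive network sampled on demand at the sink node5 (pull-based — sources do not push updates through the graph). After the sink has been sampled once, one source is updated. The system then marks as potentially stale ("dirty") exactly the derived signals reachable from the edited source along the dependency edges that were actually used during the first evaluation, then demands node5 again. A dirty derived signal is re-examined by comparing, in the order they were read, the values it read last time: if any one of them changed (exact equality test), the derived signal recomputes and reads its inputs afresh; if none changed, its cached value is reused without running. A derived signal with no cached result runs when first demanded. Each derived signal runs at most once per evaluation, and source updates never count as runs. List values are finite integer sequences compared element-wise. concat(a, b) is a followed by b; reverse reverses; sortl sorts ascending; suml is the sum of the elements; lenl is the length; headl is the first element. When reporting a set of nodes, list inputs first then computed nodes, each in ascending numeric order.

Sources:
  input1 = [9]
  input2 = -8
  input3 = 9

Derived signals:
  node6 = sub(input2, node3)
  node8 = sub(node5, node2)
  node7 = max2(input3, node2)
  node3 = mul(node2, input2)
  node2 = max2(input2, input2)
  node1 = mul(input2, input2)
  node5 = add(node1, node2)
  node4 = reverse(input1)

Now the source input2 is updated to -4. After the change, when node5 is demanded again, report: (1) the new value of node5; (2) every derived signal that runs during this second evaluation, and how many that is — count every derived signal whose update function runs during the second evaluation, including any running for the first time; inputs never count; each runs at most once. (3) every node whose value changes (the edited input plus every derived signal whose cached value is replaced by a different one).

Initial pass — values computed on the first demand:
  node1 = mul(-8, -8) = 64
  node2 = max2(-8, -8) = -8
  node5 = add(64, -8) = 56

Second demand — change propagation:
  node1: re-runs because input2 -8->-4; input2 -8->-4; new result 16.
  node2: re-runs because input2 -8->-4; input2 -8->-4; new result -4.
  node5: re-runs because node1 64->16; node2 -8->-4; new result 12.

node5 now evaluates to 12.
Run set: node1, node2, node5 (3 run).
Changed values: input2, node1, node2, node5.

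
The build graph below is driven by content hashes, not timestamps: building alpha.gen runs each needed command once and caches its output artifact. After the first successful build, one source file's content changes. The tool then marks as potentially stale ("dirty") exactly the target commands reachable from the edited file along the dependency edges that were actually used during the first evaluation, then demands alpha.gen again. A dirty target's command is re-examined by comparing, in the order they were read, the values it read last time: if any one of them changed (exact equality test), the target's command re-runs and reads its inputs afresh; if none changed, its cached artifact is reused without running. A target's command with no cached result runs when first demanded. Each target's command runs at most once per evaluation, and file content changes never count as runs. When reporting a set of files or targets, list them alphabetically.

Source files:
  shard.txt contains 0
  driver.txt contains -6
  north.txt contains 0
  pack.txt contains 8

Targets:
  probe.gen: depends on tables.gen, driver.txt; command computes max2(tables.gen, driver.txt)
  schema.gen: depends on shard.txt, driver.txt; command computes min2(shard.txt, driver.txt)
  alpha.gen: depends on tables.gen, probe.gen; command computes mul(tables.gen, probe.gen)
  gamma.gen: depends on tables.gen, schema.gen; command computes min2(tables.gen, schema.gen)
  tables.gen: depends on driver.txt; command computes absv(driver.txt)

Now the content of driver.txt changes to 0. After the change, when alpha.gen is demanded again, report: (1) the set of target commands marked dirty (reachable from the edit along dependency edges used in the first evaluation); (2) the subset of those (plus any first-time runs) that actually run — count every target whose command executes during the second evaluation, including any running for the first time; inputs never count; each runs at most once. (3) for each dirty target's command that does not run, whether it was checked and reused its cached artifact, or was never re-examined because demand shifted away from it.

Initial pass — values computed on the first demand:
  tables.gen = absv(-6) = 6
  probe.gen = max2(6, -6) = 6
  alpha.gen = mul(6, 6) = 36

Second demand — change propagation:
  tables.gen: re-runs because driver.txt -6->0; new result 0.
  probe.gen: re-runs because tables.gen 6->0; driver.txt -6->0; new result 0.
  alpha.gen: re-runs because tables.gen 6->0; probe.gen 6->0; new result 0.

Dirty set: alpha.gen, probe.gen, tables.gen.
Run set: alpha.gen, probe.gen, tables.gen (3 run).
All dirty target commands ended up running.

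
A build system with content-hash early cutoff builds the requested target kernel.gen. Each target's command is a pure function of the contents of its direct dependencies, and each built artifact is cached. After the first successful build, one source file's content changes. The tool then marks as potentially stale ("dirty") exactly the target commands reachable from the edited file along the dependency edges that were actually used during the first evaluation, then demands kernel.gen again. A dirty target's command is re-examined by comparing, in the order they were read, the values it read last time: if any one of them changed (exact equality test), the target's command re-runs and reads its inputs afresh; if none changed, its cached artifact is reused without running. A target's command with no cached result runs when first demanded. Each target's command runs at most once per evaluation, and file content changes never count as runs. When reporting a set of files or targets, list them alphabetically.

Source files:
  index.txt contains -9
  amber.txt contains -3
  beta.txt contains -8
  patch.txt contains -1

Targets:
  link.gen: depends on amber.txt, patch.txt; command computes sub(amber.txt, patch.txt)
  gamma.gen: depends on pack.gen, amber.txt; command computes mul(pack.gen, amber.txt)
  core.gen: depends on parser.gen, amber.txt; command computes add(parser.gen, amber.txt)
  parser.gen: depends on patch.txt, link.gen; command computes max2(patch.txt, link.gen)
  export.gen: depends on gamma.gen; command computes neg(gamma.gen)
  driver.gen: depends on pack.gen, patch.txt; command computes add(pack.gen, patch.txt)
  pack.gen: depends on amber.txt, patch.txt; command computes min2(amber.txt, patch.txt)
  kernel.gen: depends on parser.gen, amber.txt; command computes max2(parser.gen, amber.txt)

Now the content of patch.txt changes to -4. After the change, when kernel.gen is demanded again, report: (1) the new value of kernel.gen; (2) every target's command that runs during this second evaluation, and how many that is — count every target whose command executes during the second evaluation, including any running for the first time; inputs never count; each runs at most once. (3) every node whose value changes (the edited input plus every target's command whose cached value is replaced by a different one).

New value of kernel.gen: 1.
Target commands that run: kernel.gen, link.gen, parser.gen — 3 in total.
Values that change: kernel.gen, link.gen, parser.gen, patch.txt.

First evaluation (everything demanded from the output):
  link.gen = sub(-3, -1) = -2
  parser.gen = max2(-1, -2) = -1
  kernel.gen = max2(-1, -3) = -1

Propagation after the edit:
  link.gen: runs — patch.txt -1->-4; result 1.
  parser.gen: runs — patch.txt -1->-4; link.gen -2->1; result 1.
  kernel.gen: runs — parser.gen -1->1; result 1.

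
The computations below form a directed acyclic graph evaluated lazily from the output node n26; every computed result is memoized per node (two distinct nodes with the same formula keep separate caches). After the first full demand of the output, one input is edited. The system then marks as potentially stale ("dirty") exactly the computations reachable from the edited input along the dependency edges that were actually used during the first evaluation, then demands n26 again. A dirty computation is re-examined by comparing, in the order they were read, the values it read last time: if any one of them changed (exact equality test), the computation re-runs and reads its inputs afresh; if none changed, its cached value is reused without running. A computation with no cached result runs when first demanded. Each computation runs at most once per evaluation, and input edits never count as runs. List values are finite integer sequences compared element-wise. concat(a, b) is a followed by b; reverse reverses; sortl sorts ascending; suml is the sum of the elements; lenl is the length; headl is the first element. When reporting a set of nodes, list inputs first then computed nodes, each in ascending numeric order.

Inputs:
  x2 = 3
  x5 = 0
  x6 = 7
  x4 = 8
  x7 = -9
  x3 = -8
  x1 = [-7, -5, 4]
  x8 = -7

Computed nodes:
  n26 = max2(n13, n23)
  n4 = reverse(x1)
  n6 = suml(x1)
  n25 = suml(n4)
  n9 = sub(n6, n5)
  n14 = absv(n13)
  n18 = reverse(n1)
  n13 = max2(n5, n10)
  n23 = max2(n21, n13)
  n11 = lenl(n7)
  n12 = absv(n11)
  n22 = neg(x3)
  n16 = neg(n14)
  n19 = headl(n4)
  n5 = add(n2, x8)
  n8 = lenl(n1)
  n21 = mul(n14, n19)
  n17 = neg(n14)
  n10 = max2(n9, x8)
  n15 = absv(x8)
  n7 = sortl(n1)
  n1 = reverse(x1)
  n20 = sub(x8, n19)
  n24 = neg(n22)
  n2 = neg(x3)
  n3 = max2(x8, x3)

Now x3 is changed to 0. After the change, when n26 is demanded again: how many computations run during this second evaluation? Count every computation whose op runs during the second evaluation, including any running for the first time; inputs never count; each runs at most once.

First demand of the output computes:
  n2 = neg(-8) = 8
  n4 = reverse([-7, -5, 4]) = [4, -5, -7]
  n5 = add(8, -7) = 1
  n6 = suml([-7, -5, 4]) = -8
  n9 = sub(-8, 1) = -9
  n10 = max2(-9, -7) = -7
  n13 = max2(1, -7) = 1
  n14 = absv(1) = 1
  n19 = headl([4, -5, -7]) = 4
  n21 = mul(1, 4) = 4
  n23 = max2(4, 1) = 4
  n26 = max2(1, 4) = 4

After the edit, cleaning proceeds:
  n2: a read changed (x3 -8->0) — executes, giving 0.
  n5: a read changed (n2 8->0) — executes, giving -7.
  n9: a read changed (n5 1->-7) — executes, giving -1.
  n10: a read changed (n9 -9->-1) — executes, giving -1.
  n13: a read changed (n5 1->-7; n10 -7->-1) — executes, giving -1.
  n14: a read changed (n13 1->-1) — executes, giving 1 — identical to its old value.
  n21: dirty, but its reads are unchanged (n14 unchanged, n19 unchanged); cached 4 stands.
  n23: a read changed (n13 1->-1) — executes, giving 4 — identical to its old value.
  n26: a read changed (n13 1->-1) — executes, giving 4 — identical to its old value.

Note where the cutoff bites: n21 is checked, finds nothing changed, and keeps its cache.

8 computations run: n2, n5, n9, n10, n13, n14, n23, n26.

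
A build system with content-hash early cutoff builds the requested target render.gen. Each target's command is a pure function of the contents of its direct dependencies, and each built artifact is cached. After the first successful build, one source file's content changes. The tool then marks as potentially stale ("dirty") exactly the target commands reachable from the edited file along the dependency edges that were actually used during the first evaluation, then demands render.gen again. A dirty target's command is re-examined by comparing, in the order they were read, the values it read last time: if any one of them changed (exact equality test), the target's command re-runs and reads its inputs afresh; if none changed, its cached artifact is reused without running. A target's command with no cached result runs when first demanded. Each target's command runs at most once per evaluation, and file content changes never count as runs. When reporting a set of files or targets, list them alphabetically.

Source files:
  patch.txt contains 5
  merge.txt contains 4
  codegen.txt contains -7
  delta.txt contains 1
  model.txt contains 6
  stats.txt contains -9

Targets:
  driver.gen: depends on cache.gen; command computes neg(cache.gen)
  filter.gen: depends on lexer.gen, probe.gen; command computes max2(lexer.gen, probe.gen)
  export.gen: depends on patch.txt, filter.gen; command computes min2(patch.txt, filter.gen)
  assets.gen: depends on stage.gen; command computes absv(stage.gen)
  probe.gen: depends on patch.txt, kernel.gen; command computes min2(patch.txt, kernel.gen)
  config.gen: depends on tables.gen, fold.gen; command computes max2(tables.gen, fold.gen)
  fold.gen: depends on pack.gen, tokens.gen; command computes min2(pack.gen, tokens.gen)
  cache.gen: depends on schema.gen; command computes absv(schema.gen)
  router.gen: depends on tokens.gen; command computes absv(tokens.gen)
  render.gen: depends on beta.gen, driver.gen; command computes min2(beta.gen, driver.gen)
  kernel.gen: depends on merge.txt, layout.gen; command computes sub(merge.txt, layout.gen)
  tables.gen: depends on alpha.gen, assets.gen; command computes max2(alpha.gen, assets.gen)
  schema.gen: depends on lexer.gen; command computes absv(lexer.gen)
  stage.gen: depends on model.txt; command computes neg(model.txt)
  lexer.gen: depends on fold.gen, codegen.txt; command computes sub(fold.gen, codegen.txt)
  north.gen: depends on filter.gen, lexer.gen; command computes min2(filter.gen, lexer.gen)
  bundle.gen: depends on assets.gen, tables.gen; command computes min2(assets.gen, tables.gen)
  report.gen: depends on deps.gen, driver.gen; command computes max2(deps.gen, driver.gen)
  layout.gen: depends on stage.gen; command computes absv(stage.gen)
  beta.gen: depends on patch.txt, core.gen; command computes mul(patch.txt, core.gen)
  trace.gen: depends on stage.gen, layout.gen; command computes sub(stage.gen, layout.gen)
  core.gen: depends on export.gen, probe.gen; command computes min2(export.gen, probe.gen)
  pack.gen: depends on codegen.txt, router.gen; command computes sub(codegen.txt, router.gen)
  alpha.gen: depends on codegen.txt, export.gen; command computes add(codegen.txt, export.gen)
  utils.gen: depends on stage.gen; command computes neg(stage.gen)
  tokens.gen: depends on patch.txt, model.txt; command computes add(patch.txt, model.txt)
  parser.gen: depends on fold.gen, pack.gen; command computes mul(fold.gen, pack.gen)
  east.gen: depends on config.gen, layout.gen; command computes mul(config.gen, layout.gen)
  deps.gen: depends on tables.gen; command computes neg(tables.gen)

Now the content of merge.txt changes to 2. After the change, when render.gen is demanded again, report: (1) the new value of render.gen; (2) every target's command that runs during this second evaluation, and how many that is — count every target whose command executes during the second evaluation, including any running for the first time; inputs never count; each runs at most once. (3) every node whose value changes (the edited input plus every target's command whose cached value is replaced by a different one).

First evaluation (everything demanded from the output):
  stage.gen = neg(6) = -6
  layout.gen = absv(-6) = 6
  kernel.gen = sub(4, 6) = -2
  probe.gen = min2(5, -2) = -2
  tokens.gen = add(5, 6) = 11
  router.gen = absv(11) = 11
  pack.gen = sub(-7, 11) = -18
  fold.gen = min2(-18, 11) = -18
  lexer.gen = sub(-18, -7) = -11
  filter.gen = max2(-11, -2) = -2
  export.gen = min2(5, -2) = -2
  core.gen = min2(-2, -2) = -2
  beta.gen = mul(5, -2) = -10
  schema.gen = absv(-11) = 11
  cache.gen = absv(11) = 11
  driver.gen = neg(11) = -11
  render.gen = min2(-10, -11) = -11

Propagation after the edit:
  kernel.gen: runs — merge.txt 4->2; result -4.
  probe.gen: runs — kernel.gen -2->-4; result -4.
  filter.gen: runs — probe.gen -2->-4; result -4.
  export.gen: runs — filter.gen -2->-4; result -4.
  core.gen: runs — export.gen -2->-4; probe.gen -2->-4; result -4.
  beta.gen: runs — core.gen -2->-4; result -20.
  render.gen: runs — beta.gen -10->-20; result -20.

New value of render.gen: -20.
Target commands that run: beta.gen, core.gen, export.gen, filter.gen, kernel.gen, probe.gen, render.gen — 7 in total.
Values that change: beta.gen, core.gen, export.gen, filter.gen, kernel.gen, merge.txt, probe.gen, render.gen.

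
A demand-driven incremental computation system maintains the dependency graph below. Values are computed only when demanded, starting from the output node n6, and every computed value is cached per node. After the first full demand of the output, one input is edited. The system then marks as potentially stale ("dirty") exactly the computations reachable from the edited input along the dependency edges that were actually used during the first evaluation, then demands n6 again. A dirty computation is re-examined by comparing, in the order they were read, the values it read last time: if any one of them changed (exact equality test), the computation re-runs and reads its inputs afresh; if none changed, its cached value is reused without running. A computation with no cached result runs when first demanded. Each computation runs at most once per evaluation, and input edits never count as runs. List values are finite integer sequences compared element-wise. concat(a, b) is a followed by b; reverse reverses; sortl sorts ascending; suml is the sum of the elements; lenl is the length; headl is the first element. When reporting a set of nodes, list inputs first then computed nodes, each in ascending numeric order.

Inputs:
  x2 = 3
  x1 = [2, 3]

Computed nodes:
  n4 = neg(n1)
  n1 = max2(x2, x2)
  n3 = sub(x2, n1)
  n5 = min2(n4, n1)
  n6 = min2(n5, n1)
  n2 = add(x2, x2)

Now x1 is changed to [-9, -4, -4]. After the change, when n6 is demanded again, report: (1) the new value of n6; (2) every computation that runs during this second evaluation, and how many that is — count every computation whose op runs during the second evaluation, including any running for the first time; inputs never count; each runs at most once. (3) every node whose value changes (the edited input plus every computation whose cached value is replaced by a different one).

New value of n6: -3.
Computations that run: none — 0 in total.
Values that change: x1.
Key observation: x1 is never demanded by the output, so the edit triggers no recomputation at all.

First evaluation (everything demanded from the output):
  n1 = max2(3, 3) = 3
  n4 = neg(3) = -3
  n5 = min2(-3, 3) = -3
  n6 = min2(-3, 3) = -3

Propagation after the edit:
  x1 feeds no computation that the output demands — nothing is marked dirty and nothing runs.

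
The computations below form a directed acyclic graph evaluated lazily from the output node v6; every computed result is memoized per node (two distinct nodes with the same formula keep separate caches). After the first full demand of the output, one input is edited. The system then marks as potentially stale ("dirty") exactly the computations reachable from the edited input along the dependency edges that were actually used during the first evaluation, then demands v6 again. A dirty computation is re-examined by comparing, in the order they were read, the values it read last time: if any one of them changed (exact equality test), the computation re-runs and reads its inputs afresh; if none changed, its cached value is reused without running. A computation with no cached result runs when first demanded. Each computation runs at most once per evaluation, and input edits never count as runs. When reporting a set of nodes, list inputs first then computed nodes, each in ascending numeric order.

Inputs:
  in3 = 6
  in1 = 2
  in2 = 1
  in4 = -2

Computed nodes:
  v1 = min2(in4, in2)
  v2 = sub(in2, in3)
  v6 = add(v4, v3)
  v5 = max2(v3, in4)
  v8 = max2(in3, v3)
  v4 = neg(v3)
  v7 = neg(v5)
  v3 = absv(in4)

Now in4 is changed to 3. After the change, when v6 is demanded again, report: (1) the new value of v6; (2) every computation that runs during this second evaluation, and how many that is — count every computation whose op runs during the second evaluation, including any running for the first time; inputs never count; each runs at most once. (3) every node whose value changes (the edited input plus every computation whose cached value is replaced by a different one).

Demanding v6 again yields 0.
3 computations run: v3, v4, v6.
The nodes whose values change: in4, v3, v4.

First demand of the output computes:
  v3 = absv(-2) = 2
  v4 = neg(2) = -2
  v6 = add(-2, 2) = 0

After the edit, cleaning proceeds:
  v3: a read changed (in4 -2->3) — executes, giving 3.
  v4: a read changed (v3 2->3) — executes, giving -3.
  v6: a read changed (v4 -2->-3; v3 2->3) — executes, giving 0 — identical to its old value.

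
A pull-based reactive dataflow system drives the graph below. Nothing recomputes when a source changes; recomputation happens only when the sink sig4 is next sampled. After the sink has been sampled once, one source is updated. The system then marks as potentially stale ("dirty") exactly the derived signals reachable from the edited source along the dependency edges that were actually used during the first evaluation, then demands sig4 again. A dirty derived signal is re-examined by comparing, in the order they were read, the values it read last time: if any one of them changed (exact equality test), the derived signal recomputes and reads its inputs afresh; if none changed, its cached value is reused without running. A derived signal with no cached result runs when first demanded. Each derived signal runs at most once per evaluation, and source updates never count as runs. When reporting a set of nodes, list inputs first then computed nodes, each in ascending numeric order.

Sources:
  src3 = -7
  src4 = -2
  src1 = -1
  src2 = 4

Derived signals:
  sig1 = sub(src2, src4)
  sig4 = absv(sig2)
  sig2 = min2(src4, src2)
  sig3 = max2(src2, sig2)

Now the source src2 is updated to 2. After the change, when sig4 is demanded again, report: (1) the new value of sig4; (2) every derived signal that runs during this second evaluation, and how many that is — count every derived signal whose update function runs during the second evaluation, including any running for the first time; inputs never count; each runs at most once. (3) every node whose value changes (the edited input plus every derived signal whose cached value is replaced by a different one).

New value of sig4: 2.
Derived signals that run: sig2 — 1 in total.
Values that change: src2.
Key observation: the change is absorbed at sig2 — it re-runs but produces the same value, and the output's value is unchanged.

First evaluation (everything demanded from the output):
  sig2 = min2(-2, 4) = -2
  sig4 = absv(-2) = 2

Propagation after the edit:
  sig2: runs — src2 4->2; result -2 (same value as before).
  sig4: checked — values it read are unchanged (sig2 unchanged); reused cached 2 without running.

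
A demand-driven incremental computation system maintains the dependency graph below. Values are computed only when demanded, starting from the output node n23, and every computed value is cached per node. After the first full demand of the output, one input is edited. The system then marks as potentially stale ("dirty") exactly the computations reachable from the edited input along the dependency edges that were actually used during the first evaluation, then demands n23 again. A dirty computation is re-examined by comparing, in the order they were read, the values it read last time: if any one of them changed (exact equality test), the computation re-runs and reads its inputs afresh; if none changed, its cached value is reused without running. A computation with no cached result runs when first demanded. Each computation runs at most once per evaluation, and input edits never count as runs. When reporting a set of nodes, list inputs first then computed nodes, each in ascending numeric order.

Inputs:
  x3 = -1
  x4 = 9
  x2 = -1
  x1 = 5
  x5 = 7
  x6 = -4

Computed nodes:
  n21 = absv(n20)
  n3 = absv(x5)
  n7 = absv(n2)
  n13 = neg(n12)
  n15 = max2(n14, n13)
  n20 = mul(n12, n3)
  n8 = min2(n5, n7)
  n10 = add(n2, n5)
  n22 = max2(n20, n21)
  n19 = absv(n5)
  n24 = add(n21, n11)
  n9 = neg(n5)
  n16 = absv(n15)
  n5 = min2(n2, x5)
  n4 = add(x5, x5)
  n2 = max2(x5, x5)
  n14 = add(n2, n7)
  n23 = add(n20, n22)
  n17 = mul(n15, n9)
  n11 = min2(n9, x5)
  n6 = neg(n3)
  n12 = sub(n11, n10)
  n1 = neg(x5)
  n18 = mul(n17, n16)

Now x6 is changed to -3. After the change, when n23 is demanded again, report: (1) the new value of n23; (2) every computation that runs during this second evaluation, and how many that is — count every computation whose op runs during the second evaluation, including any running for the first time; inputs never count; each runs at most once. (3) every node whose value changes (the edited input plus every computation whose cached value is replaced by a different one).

New value of n23: 0.
Computations that run: none — 0 in total.
Values that change: x6.
Key observation: x6 is never demanded by the output, so the edit triggers no recomputation at all.

First evaluation (everything demanded from the output):
  n2 = max2(7, 7) = 7
  n3 = absv(7) = 7
  n5 = min2(7, 7) = 7
  n9 = neg(7) = -7
  n10 = add(7, 7) = 14
  n11 = min2(-7, 7) = -7
  n12 = sub(-7, 14) = -21
  n20 = mul(-21, 7) = -147
  n21 = absv(-147) = 147
  n22 = max2(-147, 147) = 147
  n23 = add(-147, 147) = 0

Propagation after the edit:
  x6 feeds no computation that the output demands — nothing is marked dirty and nothing runs.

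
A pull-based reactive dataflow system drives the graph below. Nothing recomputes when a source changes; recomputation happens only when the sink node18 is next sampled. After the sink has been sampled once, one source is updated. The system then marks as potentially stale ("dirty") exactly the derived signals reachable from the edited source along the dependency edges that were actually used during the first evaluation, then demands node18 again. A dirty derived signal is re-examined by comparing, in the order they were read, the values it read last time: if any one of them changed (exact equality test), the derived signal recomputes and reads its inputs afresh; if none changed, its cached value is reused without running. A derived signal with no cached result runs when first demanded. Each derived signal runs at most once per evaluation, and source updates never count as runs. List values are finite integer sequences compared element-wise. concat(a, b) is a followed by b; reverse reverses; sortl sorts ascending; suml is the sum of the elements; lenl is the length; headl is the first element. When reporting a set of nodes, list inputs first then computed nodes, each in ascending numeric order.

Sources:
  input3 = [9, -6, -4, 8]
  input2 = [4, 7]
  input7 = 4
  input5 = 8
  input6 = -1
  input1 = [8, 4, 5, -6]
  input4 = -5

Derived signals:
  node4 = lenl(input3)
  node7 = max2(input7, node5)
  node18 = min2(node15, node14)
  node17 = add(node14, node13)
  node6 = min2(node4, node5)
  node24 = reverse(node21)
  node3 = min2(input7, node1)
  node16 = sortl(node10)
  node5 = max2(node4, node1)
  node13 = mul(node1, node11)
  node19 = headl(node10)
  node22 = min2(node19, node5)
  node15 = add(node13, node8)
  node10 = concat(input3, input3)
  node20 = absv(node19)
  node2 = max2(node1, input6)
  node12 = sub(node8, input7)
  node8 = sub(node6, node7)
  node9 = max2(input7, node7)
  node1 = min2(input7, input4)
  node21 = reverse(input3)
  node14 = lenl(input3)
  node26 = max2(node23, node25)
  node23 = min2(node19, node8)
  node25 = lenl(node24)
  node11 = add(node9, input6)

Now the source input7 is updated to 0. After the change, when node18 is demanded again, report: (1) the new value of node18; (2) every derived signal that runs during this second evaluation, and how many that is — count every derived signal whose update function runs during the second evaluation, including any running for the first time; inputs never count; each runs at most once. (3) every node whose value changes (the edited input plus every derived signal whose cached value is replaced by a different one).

First evaluation (everything demanded from the output):
  node1 = min2(4, -5) = -5
  node4 = lenl([9, -6, -4, 8]) = 4
  node5 = max2(4, -5) = 4
  node6 = min2(4, 4) = 4
  node7 = max2(4, 4) = 4
  node8 = sub(4, 4) = 0
  node9 = max2(4, 4) = 4
  node11 = add(4, -1) = 3
  node13 = mul(-5, 3) = -15
  node14 = lenl([9, -6, -4, 8]) = 4
  node15 = add(-15, 0) = -15
  node18 = min2(-15, 4) = -15

Propagation after the edit:
  node1: runs — input7 4->0; result -5 (same value as before).
  node5: checked — values it read are unchanged (node4 unchanged, node1 unchanged); reused cached 4 without running.
  node6: checked — values it read are unchanged (node4 unchanged, node5 unchanged); reused cached 4 without running.
  node7: runs — input7 4->0; result 4 (same value as before).
  node8: checked — values it read are unchanged (node6 unchanged, node7 unchanged); reused cached 0 without running.
  node9: runs — input7 4->0; result 4 (same value as before).
  node11: checked — values it read are unchanged (node9 unchanged, input6 unchanged); reused cached 3 without running.
  node13: checked — values it read are unchanged (node1 unchanged, node11 unchanged); reused cached -15 without running.
  node15: checked — values it read are unchanged (node13 unchanged, node8 unchanged); reused cached -15 without running.
  node18: checked — values it read are unchanged (node15 unchanged, node14 unchanged); reused cached -15 without running.

Key observation: the cutoff stops propagation at node5 — its inputs' values are unchanged, so it reuses its cache.

New value of node18: -15.
Derived signals that run: node1, node7, node9 — 3 in total.
Values that change: input7.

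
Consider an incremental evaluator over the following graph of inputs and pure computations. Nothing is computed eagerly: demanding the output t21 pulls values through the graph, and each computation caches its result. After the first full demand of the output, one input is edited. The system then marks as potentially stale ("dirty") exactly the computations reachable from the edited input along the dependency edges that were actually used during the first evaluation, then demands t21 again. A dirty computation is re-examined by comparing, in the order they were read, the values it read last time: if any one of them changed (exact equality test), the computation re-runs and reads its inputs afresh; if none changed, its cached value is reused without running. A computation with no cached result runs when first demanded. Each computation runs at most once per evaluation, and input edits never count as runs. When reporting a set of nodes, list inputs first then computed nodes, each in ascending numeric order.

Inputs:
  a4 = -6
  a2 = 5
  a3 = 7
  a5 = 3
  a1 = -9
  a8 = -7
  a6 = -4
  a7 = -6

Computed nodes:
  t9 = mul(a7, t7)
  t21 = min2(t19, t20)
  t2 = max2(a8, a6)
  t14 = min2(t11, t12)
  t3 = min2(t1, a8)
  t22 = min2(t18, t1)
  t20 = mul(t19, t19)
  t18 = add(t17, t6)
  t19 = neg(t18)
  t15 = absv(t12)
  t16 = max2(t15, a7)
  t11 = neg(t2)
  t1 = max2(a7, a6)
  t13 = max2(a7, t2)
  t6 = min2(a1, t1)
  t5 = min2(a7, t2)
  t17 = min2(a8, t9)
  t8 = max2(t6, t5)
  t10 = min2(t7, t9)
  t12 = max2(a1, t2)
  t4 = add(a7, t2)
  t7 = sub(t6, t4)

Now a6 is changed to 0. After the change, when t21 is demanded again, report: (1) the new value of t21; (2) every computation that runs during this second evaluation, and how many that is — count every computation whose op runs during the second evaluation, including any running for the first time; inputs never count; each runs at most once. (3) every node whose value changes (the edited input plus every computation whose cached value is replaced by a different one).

Initial pass — values computed on the first demand:
  t1 = max2(-6, -4) = -4
  t2 = max2(-7, -4) = -4
  t4 = add(-6, -4) = -10
  t6 = min2(-9, -4) = -9
  t7 = sub(-9, -10) = 1
  t9 = mul(-6, 1) = -6
  t17 = min2(-7, -6) = -7
  t18 = add(-7, -9) = -16
  t19 = neg(-16) = 16
  t20 = mul(16, 16) = 256
  t21 = min2(16, 256) = 16

Second demand — change propagation:
  t1: re-runs because a6 -4->0; new result 0.
  t2: re-runs because a6 -4->0; new result 0.
  t4: re-runs because t2 -4->0; new result -6.
  t6: re-runs because t1 -4->0; new result -9 (unchanged).
  t7: re-runs because t4 -10->-6; new result -3.
  t9: re-runs because t7 1->-3; new result 18.
  t17: re-runs because t9 -6->18; new result -7 (unchanged).
  t18: re-examined; everything it read last time is the same (t17 unchanged, t6 unchanged) — cache -16 kept, no run.
  t19: re-examined; everything it read last time is the same (t18 unchanged) — cache 16 kept, no run.
  t20: re-examined; everything it read last time is the same (t19 unchanged, t19 unchanged) — cache 256 kept, no run.
  t21: re-examined; everything it read last time is the same (t19 unchanged, t20 unchanged) — cache 16 kept, no run.

The important point: at t18 every value read last time is unchanged, so the dirty flag clears without a run.

t21 now evaluates to 16.
Run set: t1, t2, t4, t6, t7, t9, t17 (7 run).
Changed values: a6, t1, t2, t4, t7, t9.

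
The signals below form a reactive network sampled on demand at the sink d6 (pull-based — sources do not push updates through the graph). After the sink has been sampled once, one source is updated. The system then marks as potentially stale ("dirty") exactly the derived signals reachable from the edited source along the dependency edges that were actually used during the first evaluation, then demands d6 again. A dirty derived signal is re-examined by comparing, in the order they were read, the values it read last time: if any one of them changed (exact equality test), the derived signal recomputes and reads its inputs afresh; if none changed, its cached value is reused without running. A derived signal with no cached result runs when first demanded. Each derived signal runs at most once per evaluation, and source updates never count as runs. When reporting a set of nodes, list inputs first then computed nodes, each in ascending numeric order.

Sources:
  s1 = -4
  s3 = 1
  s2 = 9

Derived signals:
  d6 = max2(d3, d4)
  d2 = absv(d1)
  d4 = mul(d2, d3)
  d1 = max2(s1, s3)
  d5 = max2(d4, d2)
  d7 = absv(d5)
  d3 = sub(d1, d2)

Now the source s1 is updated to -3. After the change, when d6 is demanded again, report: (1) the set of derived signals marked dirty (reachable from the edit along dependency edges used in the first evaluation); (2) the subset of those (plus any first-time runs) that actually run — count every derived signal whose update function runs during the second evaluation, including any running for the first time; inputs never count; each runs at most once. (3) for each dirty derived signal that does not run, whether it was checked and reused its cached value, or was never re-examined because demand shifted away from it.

Initial pass — values computed on the first demand:
  d1 = max2(-4, 1) = 1
  d2 = absv(1) = 1
  d3 = sub(1, 1) = 0
  d4 = mul(1, 0) = 0
  d6 = max2(0, 0) = 0

Second demand — change propagation:
  d1: re-runs because s1 -4->-3; new result 1 (unchanged).
  d2: re-examined; everything it read last time is the same (d1 unchanged) — cache 1 kept, no run.
  d3: re-examined; everything it read last time is the same (d1 unchanged, d2 unchanged) — cache 0 kept, no run.
  d4: re-examined; everything it read last time is the same (d2 unchanged, d3 unchanged) — cache 0 kept, no run.
  d6: re-examined; everything it read last time is the same (d3 unchanged, d4 unchanged) — cache 0 kept, no run.

The important point: d1 recomputes to an identical value, and the output ends up unchanged.

Dirty set: d1, d2, d3, d4, d6.
Run set: d1 (1 run).
Re-examined without running (cache reused): d2, d3, d4, d6.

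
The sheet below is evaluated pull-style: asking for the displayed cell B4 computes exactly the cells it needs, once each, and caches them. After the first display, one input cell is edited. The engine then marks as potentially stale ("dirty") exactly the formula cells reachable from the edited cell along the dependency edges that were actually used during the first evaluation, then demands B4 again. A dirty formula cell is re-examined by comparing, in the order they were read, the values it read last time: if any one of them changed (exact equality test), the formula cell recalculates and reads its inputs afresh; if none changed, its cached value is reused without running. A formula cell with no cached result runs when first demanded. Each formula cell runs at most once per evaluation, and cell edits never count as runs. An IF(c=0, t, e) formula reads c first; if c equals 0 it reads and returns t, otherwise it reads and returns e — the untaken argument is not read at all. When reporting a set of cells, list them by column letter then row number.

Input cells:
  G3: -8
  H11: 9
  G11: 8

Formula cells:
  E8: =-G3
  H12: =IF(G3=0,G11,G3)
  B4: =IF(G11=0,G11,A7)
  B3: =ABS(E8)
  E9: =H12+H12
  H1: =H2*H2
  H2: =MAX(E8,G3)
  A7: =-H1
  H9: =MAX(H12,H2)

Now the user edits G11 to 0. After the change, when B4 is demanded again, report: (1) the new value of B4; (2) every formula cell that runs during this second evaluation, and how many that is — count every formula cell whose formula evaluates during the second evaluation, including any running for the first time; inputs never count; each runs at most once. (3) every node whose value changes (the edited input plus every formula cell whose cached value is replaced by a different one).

First demand of the output computes:
  E8 = -(-8) = 8
  H2 = MAX(8, -8) = 8
  H1 = 8 * 8 = 64
  A7 = -(64) = -64
  B4 = IF(G11=0: G11=8 -> else branch A7) = -64

After the edit, cleaning proceeds:
  B4: a read changed (G11 8->0) — executes, giving 0.

Demanding B4 again yields 0.
1 formula cells run: B4.
The nodes whose values change: B4, G11.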